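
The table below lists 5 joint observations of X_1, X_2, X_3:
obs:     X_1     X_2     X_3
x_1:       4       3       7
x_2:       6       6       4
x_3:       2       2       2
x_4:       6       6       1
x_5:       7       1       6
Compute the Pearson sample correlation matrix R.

Step 1 — column means:
  mean(X_1) = (4 + 6 + 2 + 6 + 7) / 5 = 25/5 = 5
  mean(X_2) = (3 + 6 + 2 + 6 + 1) / 5 = 18/5 = 3.6
  mean(X_3) = (7 + 4 + 2 + 1 + 6) / 5 = 20/5 = 4

Step 2 — sample variances and covariances s[i,j] = (1/(n-1)) · Σ_k (x_{k,i} - mean_i) · (x_{k,j} - mean_j), with n-1 = 4:
  s[X_1,X_1] = ((-1)·(-1) + (1)·(1) + (-3)·(-3) + (1)·(1) + (2)·(2)) / 4 = 16/4 = 4
  s[X_1,X_2] = ((-1)·(-0.6) + (1)·(2.4) + (-3)·(-1.6) + (1)·(2.4) + (2)·(-2.6)) / 4 = 5/4 = 1.25
  s[X_1,X_3] = ((-1)·(3) + (1)·(0) + (-3)·(-2) + (1)·(-3) + (2)·(2)) / 4 = 4/4 = 1
  s[X_2,X_2] = ((-0.6)·(-0.6) + (2.4)·(2.4) + (-1.6)·(-1.6) + (2.4)·(2.4) + (-2.6)·(-2.6)) / 4 = 21.2/4 = 5.3
  s[X_2,X_3] = ((-0.6)·(3) + (2.4)·(0) + (-1.6)·(-2) + (2.4)·(-3) + (-2.6)·(2)) / 4 = -11/4 = -2.75
  s[X_3,X_3] = ((3)·(3) + (0)·(0) + (-2)·(-2) + (-3)·(-3) + (2)·(2)) / 4 = 26/4 = 6.5
  Sample standard deviations s_i = √(s[i,i]):
  s(X_1) = √(4) = 2
  s(X_2) = √(5.3) = 2.3022
  s(X_3) = √(6.5) = 2.5495

Step 3 — r_{ij} = s_{ij} / (s_i · s_j):
  r[X_1,X_1] = 1 (diagonal).
  r[X_1,X_2] = 1.25 / (2 · 2.3022) = 1.25 / 4.6043 = 0.2715
  r[X_1,X_3] = 1 / (2 · 2.5495) = 1 / 5.099 = 0.1961
  r[X_2,X_2] = 1 (diagonal).
  r[X_2,X_3] = -2.75 / (2.3022 · 2.5495) = -2.75 / 5.8694 = -0.4685
  r[X_3,X_3] = 1 (diagonal).

R is symmetric with unit diagonal. Assembling:

R = [[1, 0.2715, 0.1961],
 [0.2715, 1, -0.4685],
 [0.1961, -0.4685, 1]]


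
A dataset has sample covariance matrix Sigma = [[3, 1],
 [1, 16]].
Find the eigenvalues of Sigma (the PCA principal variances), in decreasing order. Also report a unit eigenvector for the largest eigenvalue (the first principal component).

Step 1 — characteristic polynomial of 2×2 Sigma:
  det(Sigma - λI) = λ² - trace · λ + det = 0.
  trace = 3 + 16 = 19, det = 3·16 - (1)² = 47.
Step 2 — discriminant:
  Δ = trace² - 4·det = 361 - 188 = 173.
Step 3 — eigenvalues:
  λ = (trace ± √Δ)/2 = (19 ± 13.1529)/2,
  λ_1 = 16.0765,  λ_2 = 2.9235.

Step 4 — unit eigenvector for λ_1: solve (Sigma - λ_1 I)v = 0. First row:
  (3 - 16.0765)·v_x + (1)·v_y = 0, i.e. (-13.0765)·v_x + (1)·v_y = 0,
  so v ∝ (b, λ_1 - a) = (1, 13.0765) = u.
  ||u|| = √((1)² + (13.0765)²) = √(171.9942) ≈ 13.1147,
  v_1 = u/||u|| ≈ (0.0763, 0.9971) (||v_1|| = 1).

λ_1 = 16.0765,  λ_2 = 2.9235;  v_1 ≈ (0.0763, 0.9971)


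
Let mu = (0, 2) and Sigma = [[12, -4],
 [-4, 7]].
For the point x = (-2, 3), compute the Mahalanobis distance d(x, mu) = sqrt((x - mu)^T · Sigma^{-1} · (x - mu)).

Step 1 — centre the observation: (x - mu) = (-2, 1).

Step 2 — invert Sigma. det(Sigma) = 12·7 - (-4)² = 68.
  Sigma^{-1} = (1/det) · [[d, -b], [-b, a]] = [[0.1029, 0.0588],
 [0.0588, 0.1765]].

Step 3 — form the quadratic (x - mu)^T · Sigma^{-1} · (x - mu):
  Sigma^{-1} · (x - mu) = (-0.1471, 0.0588).
  (x - mu)^T · [Sigma^{-1} · (x - mu)] = (-2)·(-0.1471) + (1)·(0.0588) = 0.3529.

Step 4 — take square root: d = √(0.3529) ≈ 0.5941.

d(x, mu) = √(0.3529) ≈ 0.5941


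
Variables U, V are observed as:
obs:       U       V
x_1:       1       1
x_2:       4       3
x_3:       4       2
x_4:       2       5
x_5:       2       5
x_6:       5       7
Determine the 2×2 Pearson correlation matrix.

Step 1 — column means:
  mean(U) = (1 + 4 + 4 + 2 + 2 + 5) / 6 = 18/6 = 3
  mean(V) = (1 + 3 + 2 + 5 + 5 + 7) / 6 = 23/6 = 3.8333

Step 2 — sample variances and covariances s[i,j] = (1/(n-1)) · Σ_k (x_{k,i} - mean_i) · (x_{k,j} - mean_j), with n-1 = 5:
  s[U,U] = ((-2)·(-2) + (1)·(1) + (1)·(1) + (-1)·(-1) + (-1)·(-1) + (2)·(2)) / 5 = 12/5 = 2.4
  s[U,V] = ((-2)·(-2.8333) + (1)·(-0.8333) + (1)·(-1.8333) + (-1)·(1.1667) + (-1)·(1.1667) + (2)·(3.1667)) / 5 = 7/5 = 1.4
  s[V,V] = ((-2.8333)·(-2.8333) + (-0.8333)·(-0.8333) + (-1.8333)·(-1.8333) + (1.1667)·(1.1667) + (1.1667)·(1.1667) + (3.1667)·(3.1667)) / 5 = 24.8333/5 = 4.9667
  Sample standard deviations s_i = √(s[i,i]):
  s(U) = √(2.4) = 1.5492
  s(V) = √(4.9667) = 2.2286

Step 3 — r_{ij} = s_{ij} / (s_i · s_j):
  r[U,U] = 1 (diagonal).
  r[U,V] = 1.4 / (1.5492 · 2.2286) = 1.4 / 3.4525 = 0.4055
  r[V,V] = 1 (diagonal).

R is symmetric with unit diagonal. Assembling:

R = [[1, 0.4055],
 [0.4055, 1]]


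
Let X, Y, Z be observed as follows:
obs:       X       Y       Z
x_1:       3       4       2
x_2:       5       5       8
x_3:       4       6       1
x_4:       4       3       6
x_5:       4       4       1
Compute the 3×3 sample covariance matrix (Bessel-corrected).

Step 1 — column means:
  mean(X) = (3 + 5 + 4 + 4 + 4) / 5 = 20/5 = 4
  mean(Y) = (4 + 5 + 6 + 3 + 4) / 5 = 22/5 = 4.4
  mean(Z) = (2 + 8 + 1 + 6 + 1) / 5 = 18/5 = 3.6

Step 2 — sample covariance S[i,j] = (1/(n-1)) · Σ_k (x_{k,i} - mean_i) · (x_{k,j} - mean_j), with n-1 = 4.
  S[X,X] = ((-1)·(-1) + (1)·(1) + (0)·(0) + (0)·(0) + (0)·(0)) / 4 = 2/4 = 0.5
  S[X,Y] = ((-1)·(-0.4) + (1)·(0.6) + (0)·(1.6) + (0)·(-1.4) + (0)·(-0.4)) / 4 = 1/4 = 0.25
  S[X,Z] = ((-1)·(-1.6) + (1)·(4.4) + (0)·(-2.6) + (0)·(2.4) + (0)·(-2.6)) / 4 = 6/4 = 1.5
  S[Y,Y] = ((-0.4)·(-0.4) + (0.6)·(0.6) + (1.6)·(1.6) + (-1.4)·(-1.4) + (-0.4)·(-0.4)) / 4 = 5.2/4 = 1.3
  S[Y,Z] = ((-0.4)·(-1.6) + (0.6)·(4.4) + (1.6)·(-2.6) + (-1.4)·(2.4) + (-0.4)·(-2.6)) / 4 = -3.2/4 = -0.8
  S[Z,Z] = ((-1.6)·(-1.6) + (4.4)·(4.4) + (-2.6)·(-2.6) + (2.4)·(2.4) + (-2.6)·(-2.6)) / 4 = 41.2/4 = 10.3

S is symmetric (S[j,i] = S[i,j]). Assembling:

S = [[0.5, 0.25, 1.5],
 [0.25, 1.3, -0.8],
 [1.5, -0.8, 10.3]]


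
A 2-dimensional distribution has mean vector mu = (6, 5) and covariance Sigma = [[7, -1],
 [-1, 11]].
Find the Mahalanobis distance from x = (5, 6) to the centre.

Step 1 — centre the observation: (x - mu) = (-1, 1).

Step 2 — invert Sigma. det(Sigma) = 7·11 - (-1)² = 76.
  Sigma^{-1} = (1/det) · [[d, -b], [-b, a]] = [[0.1447, 0.0132],
 [0.0132, 0.0921]].

Step 3 — form the quadratic (x - mu)^T · Sigma^{-1} · (x - mu):
  Sigma^{-1} · (x - mu) = (-0.1316, 0.0789).
  (x - mu)^T · [Sigma^{-1} · (x - mu)] = (-1)·(-0.1316) + (1)·(0.0789) = 0.2105.

Step 4 — take square root: d = √(0.2105) ≈ 0.4588.

d(x, mu) = √(0.2105) ≈ 0.4588


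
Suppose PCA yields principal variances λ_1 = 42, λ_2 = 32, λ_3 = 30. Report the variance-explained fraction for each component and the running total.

Step 1 — total variance = trace(Sigma) = Σ λ_i = 42 + 32 + 30 = 104.

Step 2 — fraction explained by component i = λ_i / Σ λ:
  PC1: 42/104 = 0.4038
  PC2: 32/104 = 0.3077
  PC3: 30/104 = 0.2885

Step 3 — cumulative fraction after k components = (λ_1 + ... + λ_k) / Σ λ:
  k = 1: 42/104 = 0.4038
  k = 2: (42 + 32)/104 = 74/104 = 0.7115
  k = 3: (42 + 32 + 30)/104 = 104/104 = 1

Summary (fraction, with percent):

explained: PC1 0.4038 (40.38%), PC2 0.3077 (30.77%), PC3 0.2885 (28.85%);  cumulative: 0.4038, 0.7115, 1


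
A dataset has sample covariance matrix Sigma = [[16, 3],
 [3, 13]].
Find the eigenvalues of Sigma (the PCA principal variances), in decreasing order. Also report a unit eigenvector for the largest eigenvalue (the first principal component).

Step 1 — characteristic polynomial of 2×2 Sigma:
  det(Sigma - λI) = λ² - trace · λ + det = 0.
  trace = 16 + 13 = 29, det = 16·13 - (3)² = 199.
Step 2 — discriminant:
  Δ = trace² - 4·det = 841 - 796 = 45.
Step 3 — eigenvalues:
  λ = (trace ± √Δ)/2 = (29 ± 6.7082)/2,
  λ_1 = 17.8541,  λ_2 = 11.1459.

Step 4 — unit eigenvector for λ_1: solve (Sigma - λ_1 I)v = 0. First row:
  (16 - 17.8541)·v_x + (3)·v_y = 0, i.e. (-1.8541)·v_x + (3)·v_y = 0,
  so v ∝ (b, λ_1 - a) = (3, 1.8541) = u.
  ||u|| = √((3)² + (1.8541)²) = √(12.4377) ≈ 3.5267,
  v_1 = u/||u|| ≈ (0.8507, 0.5257) (||v_1|| = 1).

λ_1 = 17.8541,  λ_2 = 11.1459;  v_1 ≈ (0.8507, 0.5257)


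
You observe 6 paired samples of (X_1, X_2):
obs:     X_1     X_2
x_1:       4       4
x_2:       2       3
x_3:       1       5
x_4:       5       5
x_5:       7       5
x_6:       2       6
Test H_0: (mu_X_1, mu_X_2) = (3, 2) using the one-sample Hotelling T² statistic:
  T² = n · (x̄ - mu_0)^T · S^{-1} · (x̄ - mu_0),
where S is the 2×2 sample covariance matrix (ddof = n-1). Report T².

Step 1 — sample mean vector:
  mean(X_1) = (4 + 2 + 1 + 5 + 7 + 2) / 6 = 21/6 = 3.5
  mean(X_2) = (4 + 3 + 5 + 5 + 5 + 6) / 6 = 28/6 = 4.6667
  x̄ = (3.5, 4.6667),  deviation x̄ - mu_0 = (3.5, 4.6667) - (3, 2) = (0.5, 2.6667).

Step 2 — sample covariance matrix, S[i,j] = (1/(n-1)) · Σ_k (x_{k,i} - mean_i) · (x_{k,j} - mean_j), divisor n-1 = 5:
  S[X_1,X_1] = ((0.5)·(0.5) + (-1.5)·(-1.5) + (-2.5)·(-2.5) + (1.5)·(1.5) + (3.5)·(3.5) + (-1.5)·(-1.5)) / 5 = 25.5/5 = 5.1
  S[X_1,X_2] = ((0.5)·(-0.6667) + (-1.5)·(-1.6667) + (-2.5)·(0.3333) + (1.5)·(0.3333) + (3.5)·(0.3333) + (-1.5)·(1.3333)) / 5 = 1/5 = 0.2
  S[X_2,X_2] = ((-0.6667)·(-0.6667) + (-1.6667)·(-1.6667) + (0.3333)·(0.3333) + (0.3333)·(0.3333) + (0.3333)·(0.3333) + (1.3333)·(1.3333)) / 5 = 5.3333/5 = 1.0667
  S = [[5.1, 0.2],
 [0.2, 1.0667]].

Step 3 — invert S. det(S) = 5.1·1.0667 - (0.2)² = 5.4.
  S^{-1} = (1/det) · [[d, -b], [-b, a]] = [[0.1975, -0.037],
 [-0.037, 0.9444]].

Step 4 — quadratic form (x̄ - mu_0)^T · S^{-1} · (x̄ - mu_0):
  S^{-1} · (x̄ - mu_0) = (0, 2.5),
  (x̄ - mu_0)^T · [...] = (0.5)·(0) + (2.6667)·(2.5) = 6.6667.

Step 5 — scale by n: T² = 6 · 6.6667 = 40.

T² ≈ 40


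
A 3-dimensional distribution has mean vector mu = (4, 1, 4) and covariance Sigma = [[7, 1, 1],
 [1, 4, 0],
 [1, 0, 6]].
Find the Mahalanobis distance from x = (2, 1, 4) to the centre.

Step 1 — centre the observation: (x - mu) = (-2, 0, 0).

Step 2 — invert Sigma (cofactor / det for 3×3, or solve directly):
  Sigma^{-1} = [[0.1519, -0.038, -0.0253],
 [-0.038, 0.2595, 0.0063],
 [-0.0253, 0.0063, 0.1709]].

Step 3 — form the quadratic (x - mu)^T · Sigma^{-1} · (x - mu):
  Sigma^{-1} · (x - mu) = (-0.3038, 0.0759, 0.0506).
  (x - mu)^T · [Sigma^{-1} · (x - mu)] = (-2)·(-0.3038) + (0)·(0.0759) + (0)·(0.0506) = 0.6076.

Step 4 — take square root: d = √(0.6076) ≈ 0.7795.

d(x, mu) = √(0.6076) ≈ 0.7795


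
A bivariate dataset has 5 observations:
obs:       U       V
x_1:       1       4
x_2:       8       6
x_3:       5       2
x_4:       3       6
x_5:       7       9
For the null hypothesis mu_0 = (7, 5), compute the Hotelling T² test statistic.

Step 1 — sample mean vector:
  mean(U) = (1 + 8 + 5 + 3 + 7) / 5 = 24/5 = 4.8
  mean(V) = (4 + 6 + 2 + 6 + 9) / 5 = 27/5 = 5.4
  x̄ = (4.8, 5.4),  deviation x̄ - mu_0 = (4.8, 5.4) - (7, 5) = (-2.2, 0.4).

Step 2 — sample covariance matrix, S[i,j] = (1/(n-1)) · Σ_k (x_{k,i} - mean_i) · (x_{k,j} - mean_j), divisor n-1 = 4:
  S[U,U] = ((-3.8)·(-3.8) + (3.2)·(3.2) + (0.2)·(0.2) + (-1.8)·(-1.8) + (2.2)·(2.2)) / 4 = 32.8/4 = 8.2
  S[U,V] = ((-3.8)·(-1.4) + (3.2)·(0.6) + (0.2)·(-3.4) + (-1.8)·(0.6) + (2.2)·(3.6)) / 4 = 13.4/4 = 3.35
  S[V,V] = ((-1.4)·(-1.4) + (0.6)·(0.6) + (-3.4)·(-3.4) + (0.6)·(0.6) + (3.6)·(3.6)) / 4 = 27.2/4 = 6.8
  S = [[8.2, 3.35],
 [3.35, 6.8]].

Step 3 — invert S. det(S) = 8.2·6.8 - (3.35)² = 44.5375.
  S^{-1} = (1/det) · [[d, -b], [-b, a]] = [[0.1527, -0.0752],
 [-0.0752, 0.1841]].

Step 4 — quadratic form (x̄ - mu_0)^T · S^{-1} · (x̄ - mu_0):
  S^{-1} · (x̄ - mu_0) = (-0.366, 0.2391),
  (x̄ - mu_0)^T · [...] = (-2.2)·(-0.366) + (0.4)·(0.2391) = 0.9008.

Step 5 — scale by n: T² = 5 · 0.9008 = 4.5041.

T² ≈ 4.5041


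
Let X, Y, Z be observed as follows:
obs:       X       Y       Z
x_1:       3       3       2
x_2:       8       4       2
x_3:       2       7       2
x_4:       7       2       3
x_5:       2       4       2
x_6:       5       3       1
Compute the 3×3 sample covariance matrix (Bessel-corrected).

Step 1 — column means:
  mean(X) = (3 + 8 + 2 + 7 + 2 + 5) / 6 = 27/6 = 4.5
  mean(Y) = (3 + 4 + 7 + 2 + 4 + 3) / 6 = 23/6 = 3.8333
  mean(Z) = (2 + 2 + 2 + 3 + 2 + 1) / 6 = 12/6 = 2

Step 2 — sample covariance S[i,j] = (1/(n-1)) · Σ_k (x_{k,i} - mean_i) · (x_{k,j} - mean_j), with n-1 = 5.
  S[X,X] = ((-1.5)·(-1.5) + (3.5)·(3.5) + (-2.5)·(-2.5) + (2.5)·(2.5) + (-2.5)·(-2.5) + (0.5)·(0.5)) / 5 = 33.5/5 = 6.7
  S[X,Y] = ((-1.5)·(-0.8333) + (3.5)·(0.1667) + (-2.5)·(3.1667) + (2.5)·(-1.8333) + (-2.5)·(0.1667) + (0.5)·(-0.8333)) / 5 = -11.5/5 = -2.3
  S[X,Z] = ((-1.5)·(0) + (3.5)·(0) + (-2.5)·(0) + (2.5)·(1) + (-2.5)·(0) + (0.5)·(-1)) / 5 = 2/5 = 0.4
  S[Y,Y] = ((-0.8333)·(-0.8333) + (0.1667)·(0.1667) + (3.1667)·(3.1667) + (-1.8333)·(-1.8333) + (0.1667)·(0.1667) + (-0.8333)·(-0.8333)) / 5 = 14.8333/5 = 2.9667
  S[Y,Z] = ((-0.8333)·(0) + (0.1667)·(0) + (3.1667)·(0) + (-1.8333)·(1) + (0.1667)·(0) + (-0.8333)·(-1)) / 5 = -1/5 = -0.2
  S[Z,Z] = ((0)·(0) + (0)·(0) + (0)·(0) + (1)·(1) + (0)·(0) + (-1)·(-1)) / 5 = 2/5 = 0.4

S is symmetric (S[j,i] = S[i,j]). Assembling:

S = [[6.7, -2.3, 0.4],
 [-2.3, 2.9667, -0.2],
 [0.4, -0.2, 0.4]]


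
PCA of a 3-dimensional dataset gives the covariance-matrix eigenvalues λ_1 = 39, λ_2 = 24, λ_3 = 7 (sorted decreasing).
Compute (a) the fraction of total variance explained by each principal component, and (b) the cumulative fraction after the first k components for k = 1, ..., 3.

Step 1 — total variance = trace(Sigma) = Σ λ_i = 39 + 24 + 7 = 70.

Step 2 — fraction explained by component i = λ_i / Σ λ:
  PC1: 39/70 = 0.5571
  PC2: 24/70 = 0.3429
  PC3: 7/70 = 0.1

Step 3 — cumulative fraction after k components = (λ_1 + ... + λ_k) / Σ λ:
  k = 1: 39/70 = 0.5571
  k = 2: (39 + 24)/70 = 63/70 = 0.9
  k = 3: (39 + 24 + 7)/70 = 70/70 = 1

Summary (fraction, with percent):

explained: PC1 0.5571 (55.71%), PC2 0.3429 (34.29%), PC3 0.1 (10%);  cumulative: 0.5571, 0.9, 1


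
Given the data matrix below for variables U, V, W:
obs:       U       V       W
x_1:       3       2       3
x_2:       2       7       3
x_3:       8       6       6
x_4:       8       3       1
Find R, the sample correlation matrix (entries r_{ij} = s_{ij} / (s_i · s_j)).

Step 1 — column means:
  mean(U) = (3 + 2 + 8 + 8) / 4 = 21/4 = 5.25
  mean(V) = (2 + 7 + 6 + 3) / 4 = 18/4 = 4.5
  mean(W) = (3 + 3 + 6 + 1) / 4 = 13/4 = 3.25

Step 2 — sample variances and covariances s[i,j] = (1/(n-1)) · Σ_k (x_{k,i} - mean_i) · (x_{k,j} - mean_j), with n-1 = 3:
  s[U,U] = ((-2.25)·(-2.25) + (-3.25)·(-3.25) + (2.75)·(2.75) + (2.75)·(2.75)) / 3 = 30.75/3 = 10.25
  s[U,V] = ((-2.25)·(-2.5) + (-3.25)·(2.5) + (2.75)·(1.5) + (2.75)·(-1.5)) / 3 = -2.5/3 = -0.8333
  s[U,W] = ((-2.25)·(-0.25) + (-3.25)·(-0.25) + (2.75)·(2.75) + (2.75)·(-2.25)) / 3 = 2.75/3 = 0.9167
  s[V,V] = ((-2.5)·(-2.5) + (2.5)·(2.5) + (1.5)·(1.5) + (-1.5)·(-1.5)) / 3 = 17/3 = 5.6667
  s[V,W] = ((-2.5)·(-0.25) + (2.5)·(-0.25) + (1.5)·(2.75) + (-1.5)·(-2.25)) / 3 = 7.5/3 = 2.5
  s[W,W] = ((-0.25)·(-0.25) + (-0.25)·(-0.25) + (2.75)·(2.75) + (-2.25)·(-2.25)) / 3 = 12.75/3 = 4.25
  Sample standard deviations s_i = √(s[i,i]):
  s(U) = √(10.25) = 3.2016
  s(V) = √(5.6667) = 2.3805
  s(W) = √(4.25) = 2.0616

Step 3 — r_{ij} = s_{ij} / (s_i · s_j):
  r[U,U] = 1 (diagonal).
  r[U,V] = -0.8333 / (3.2016 · 2.3805) = -0.8333 / 7.6212 = -0.1093
  r[U,W] = 0.9167 / (3.2016 · 2.0616) = 0.9167 / 6.6002 = 0.1389
  r[V,V] = 1 (diagonal).
  r[V,W] = 2.5 / (2.3805 · 2.0616) = 2.5 / 4.9075 = 0.5094
  r[W,W] = 1 (diagonal).

R is symmetric with unit diagonal. Assembling:

R = [[1, -0.1093, 0.1389],
 [-0.1093, 1, 0.5094],
 [0.1389, 0.5094, 1]]


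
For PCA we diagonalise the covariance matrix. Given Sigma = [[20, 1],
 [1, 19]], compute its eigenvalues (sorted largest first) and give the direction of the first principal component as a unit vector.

Step 1 — characteristic polynomial of 2×2 Sigma:
  det(Sigma - λI) = λ² - trace · λ + det = 0.
  trace = 20 + 19 = 39, det = 20·19 - (1)² = 379.
Step 2 — discriminant:
  Δ = trace² - 4·det = 1521 - 1516 = 5.
Step 3 — eigenvalues:
  λ = (trace ± √Δ)/2 = (39 ± 2.2361)/2,
  λ_1 = 20.618,  λ_2 = 18.382.

Step 4 — unit eigenvector for λ_1: solve (Sigma - λ_1 I)v = 0. First row:
  (20 - 20.618)·v_x + (1)·v_y = 0, i.e. (-0.618)·v_x + (1)·v_y = 0,
  so v ∝ (b, λ_1 - a) = (1, 0.618) = u.
  ||u|| = √((1)² + (0.618)²) = √(1.382) ≈ 1.1756,
  v_1 = u/||u|| ≈ (0.8507, 0.5257) (||v_1|| = 1).

λ_1 = 20.618,  λ_2 = 18.382;  v_1 ≈ (0.8507, 0.5257)


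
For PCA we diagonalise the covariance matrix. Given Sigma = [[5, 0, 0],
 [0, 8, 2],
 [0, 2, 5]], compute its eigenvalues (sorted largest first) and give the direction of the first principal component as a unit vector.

Step 1 — characteristic polynomial p(λ) = det(λI - Sigma) = λ³ - tr·λ² + c_1·λ - det, where tr = trace, c_1 = sum of the principal 2×2 minors, det = det(Sigma):
  tr = 5 + 8 + 5 = 18,
  c_1 = (5·8 - (0)²) + (5·5 - (0)²) + (8·5 - (2)²) = 40 + 25 + 36 = 101,
  det = 5·(8·5 - (2)²) - (0)·((0)·5 - (2)·(0)) + (0)·((0)·(2) - 8·(0)) = 5·(36) - (0)·(0) + (0)·(0) = 180.
  So p(λ) = λ³ - 18λ² + 101λ - 180.
Step 2 — look for an integer root (rational root theorem: any rational root is an integer divisor of 180). Testing λ = 4:
  p(4) = 64 - 288 + 404 - 180 = 0  ✓
  Dividing out (λ - 4): p(λ) = (λ - 4)(λ² - 14λ + 45).
Step 3 — remaining eigenvalues from the quadratic λ² - 14λ + 45 = 0:
  Δ = 14² - 4·45 = 196 - 180 = 16,  λ = (14 ± √16)/2 = (14 ± 4)/2 = 9 or 5.
  Sorted: λ_1 = 9,  λ_2 = 5,  λ_3 = 4  (check: sum = 18 = tr ✓).

Step 4 — unit eigenvector for λ_1 = 9: v spans the null space of (Sigma - λ_1 I), whose rows are
  r_1 = (-4, 0, 0),  r_2 = (0, -1, 2),  r_3 = (0, 2, -4).
  v is orthogonal to every row, so take v ∝ r_1 × r_2 = ((0)·(2) - (0)·(-1), (0)·(0) - (-4)·(2), (-4)·(-1) - (0)·(0)) = (0, 8, 4).
  Rescale (divide by 4): u = (0, 2, 1).
  ||u|| = √((0)² + (2)² + (1)²) = √(5) ≈ 2.2361,  v_1 = u/||u|| ≈ (0, 0.8944, 0.4472) (||v_1|| = 1).

λ_1 = 9,  λ_2 = 5,  λ_3 = 4;  v_1 ≈ (0, 0.8944, 0.4472)


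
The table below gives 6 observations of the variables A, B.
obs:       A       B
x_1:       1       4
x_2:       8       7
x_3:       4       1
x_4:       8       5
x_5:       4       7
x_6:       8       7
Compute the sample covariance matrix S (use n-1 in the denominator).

Step 1 — column means:
  mean(A) = (1 + 8 + 4 + 8 + 4 + 8) / 6 = 33/6 = 5.5
  mean(B) = (4 + 7 + 1 + 5 + 7 + 7) / 6 = 31/6 = 5.1667

Step 2 — sample covariance S[i,j] = (1/(n-1)) · Σ_k (x_{k,i} - mean_i) · (x_{k,j} - mean_j), with n-1 = 5.
  S[A,A] = ((-4.5)·(-4.5) + (2.5)·(2.5) + (-1.5)·(-1.5) + (2.5)·(2.5) + (-1.5)·(-1.5) + (2.5)·(2.5)) / 5 = 43.5/5 = 8.7
  S[A,B] = ((-4.5)·(-1.1667) + (2.5)·(1.8333) + (-1.5)·(-4.1667) + (2.5)·(-0.1667) + (-1.5)·(1.8333) + (2.5)·(1.8333)) / 5 = 17.5/5 = 3.5
  S[B,B] = ((-1.1667)·(-1.1667) + (1.8333)·(1.8333) + (-4.1667)·(-4.1667) + (-0.1667)·(-0.1667) + (1.8333)·(1.8333) + (1.8333)·(1.8333)) / 5 = 28.8333/5 = 5.7667

S is symmetric (S[j,i] = S[i,j]). Assembling:

S = [[8.7, 3.5],
 [3.5, 5.7667]]


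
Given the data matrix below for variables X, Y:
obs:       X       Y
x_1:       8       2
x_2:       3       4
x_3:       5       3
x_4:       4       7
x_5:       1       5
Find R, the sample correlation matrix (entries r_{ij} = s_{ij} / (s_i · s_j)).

Step 1 — column means:
  mean(X) = (8 + 3 + 5 + 4 + 1) / 5 = 21/5 = 4.2
  mean(Y) = (2 + 4 + 3 + 7 + 5) / 5 = 21/5 = 4.2

Step 2 — sample variances and covariances s[i,j] = (1/(n-1)) · Σ_k (x_{k,i} - mean_i) · (x_{k,j} - mean_j), with n-1 = 4:
  s[X,X] = ((3.8)·(3.8) + (-1.2)·(-1.2) + (0.8)·(0.8) + (-0.2)·(-0.2) + (-3.2)·(-3.2)) / 4 = 26.8/4 = 6.7
  s[X,Y] = ((3.8)·(-2.2) + (-1.2)·(-0.2) + (0.8)·(-1.2) + (-0.2)·(2.8) + (-3.2)·(0.8)) / 4 = -12.2/4 = -3.05
  s[Y,Y] = ((-2.2)·(-2.2) + (-0.2)·(-0.2) + (-1.2)·(-1.2) + (2.8)·(2.8) + (0.8)·(0.8)) / 4 = 14.8/4 = 3.7
  Sample standard deviations s_i = √(s[i,i]):
  s(X) = √(6.7) = 2.5884
  s(Y) = √(3.7) = 1.9235

Step 3 — r_{ij} = s_{ij} / (s_i · s_j):
  r[X,X] = 1 (diagonal).
  r[X,Y] = -3.05 / (2.5884 · 1.9235) = -3.05 / 4.979 = -0.6126
  r[Y,Y] = 1 (diagonal).

R is symmetric with unit diagonal. Assembling:

R = [[1, -0.6126],
 [-0.6126, 1]]


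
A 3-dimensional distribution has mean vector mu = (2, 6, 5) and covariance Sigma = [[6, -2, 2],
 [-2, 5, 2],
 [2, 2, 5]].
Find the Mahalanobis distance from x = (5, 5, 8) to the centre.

Step 1 — centre the observation: (x - mu) = (3, -1, 3).

Step 2 — invert Sigma (cofactor / det for 3×3, or solve directly):
  Sigma^{-1} = [[0.3, 0.2, -0.2],
 [0.2, 0.3714, -0.2286],
 [-0.2, -0.2286, 0.3714]].

Step 3 — form the quadratic (x - mu)^T · Sigma^{-1} · (x - mu):
  Sigma^{-1} · (x - mu) = (0.1, -0.4571, 0.7429).
  (x - mu)^T · [Sigma^{-1} · (x - mu)] = (3)·(0.1) + (-1)·(-0.4571) + (3)·(0.7429) = 2.9857.

Step 4 — take square root: d = √(2.9857) ≈ 1.7279.

d(x, mu) = √(2.9857) ≈ 1.7279


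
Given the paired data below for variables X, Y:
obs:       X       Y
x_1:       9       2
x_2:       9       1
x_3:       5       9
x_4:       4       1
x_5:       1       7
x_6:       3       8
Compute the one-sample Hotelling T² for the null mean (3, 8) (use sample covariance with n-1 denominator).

Step 1 — sample mean vector:
  mean(X) = (9 + 9 + 5 + 4 + 1 + 3) / 6 = 31/6 = 5.1667
  mean(Y) = (2 + 1 + 9 + 1 + 7 + 8) / 6 = 28/6 = 4.6667
  x̄ = (5.1667, 4.6667),  deviation x̄ - mu_0 = (5.1667, 4.6667) - (3, 8) = (2.1667, -3.3333).

Step 2 — sample covariance matrix, S[i,j] = (1/(n-1)) · Σ_k (x_{k,i} - mean_i) · (x_{k,j} - mean_j), divisor n-1 = 5:
  S[X,X] = ((3.8333)·(3.8333) + (3.8333)·(3.8333) + (-0.1667)·(-0.1667) + (-1.1667)·(-1.1667) + (-4.1667)·(-4.1667) + (-2.1667)·(-2.1667)) / 5 = 52.8333/5 = 10.5667
  S[X,Y] = ((3.8333)·(-2.6667) + (3.8333)·(-3.6667) + (-0.1667)·(4.3333) + (-1.1667)·(-3.6667) + (-4.1667)·(2.3333) + (-2.1667)·(3.3333)) / 5 = -37.6667/5 = -7.5333
  S[Y,Y] = ((-2.6667)·(-2.6667) + (-3.6667)·(-3.6667) + (4.3333)·(4.3333) + (-3.6667)·(-3.6667) + (2.3333)·(2.3333) + (3.3333)·(3.3333)) / 5 = 69.3333/5 = 13.8667
  S = [[10.5667, -7.5333],
 [-7.5333, 13.8667]].

Step 3 — invert S. det(S) = 10.5667·13.8667 - (-7.5333)² = 89.7733.
  S^{-1} = (1/det) · [[d, -b], [-b, a]] = [[0.1545, 0.0839],
 [0.0839, 0.1177]].

Step 4 — quadratic form (x̄ - mu_0)^T · S^{-1} · (x̄ - mu_0):
  S^{-1} · (x̄ - mu_0) = (0.055, -0.2105),
  (x̄ - mu_0)^T · [...] = (2.1667)·(0.055) + (-3.3333)·(-0.2105) = 0.8208.

Step 5 — scale by n: T² = 6 · 0.8208 = 4.925.

T² ≈ 4.925


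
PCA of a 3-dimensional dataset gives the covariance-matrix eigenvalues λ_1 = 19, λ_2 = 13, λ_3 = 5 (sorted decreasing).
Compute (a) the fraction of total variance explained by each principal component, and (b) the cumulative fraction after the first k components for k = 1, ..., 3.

Step 1 — total variance = trace(Sigma) = Σ λ_i = 19 + 13 + 5 = 37.

Step 2 — fraction explained by component i = λ_i / Σ λ:
  PC1: 19/37 = 0.5135
  PC2: 13/37 = 0.3514
  PC3: 5/37 = 0.1351

Step 3 — cumulative fraction after k components = (λ_1 + ... + λ_k) / Σ λ:
  k = 1: 19/37 = 0.5135
  k = 2: (19 + 13)/37 = 32/37 = 0.8649
  k = 3: (19 + 13 + 5)/37 = 37/37 = 1

Summary (fraction, with percent):

explained: PC1 0.5135 (51.35%), PC2 0.3514 (35.14%), PC3 0.1351 (13.51%);  cumulative: 0.5135, 0.8649, 1


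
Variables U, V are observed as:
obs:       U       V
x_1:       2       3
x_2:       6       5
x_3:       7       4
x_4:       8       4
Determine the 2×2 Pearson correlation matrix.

Step 1 — column means:
  mean(U) = (2 + 6 + 7 + 8) / 4 = 23/4 = 5.75
  mean(V) = (3 + 5 + 4 + 4) / 4 = 16/4 = 4

Step 2 — sample variances and covariances s[i,j] = (1/(n-1)) · Σ_k (x_{k,i} - mean_i) · (x_{k,j} - mean_j), with n-1 = 3:
  s[U,U] = ((-3.75)·(-3.75) + (0.25)·(0.25) + (1.25)·(1.25) + (2.25)·(2.25)) / 3 = 20.75/3 = 6.9167
  s[U,V] = ((-3.75)·(-1) + (0.25)·(1) + (1.25)·(0) + (2.25)·(0)) / 3 = 4/3 = 1.3333
  s[V,V] = ((-1)·(-1) + (1)·(1) + (0)·(0) + (0)·(0)) / 3 = 2/3 = 0.6667
  Sample standard deviations s_i = √(s[i,i]):
  s(U) = √(6.9167) = 2.63
  s(V) = √(0.6667) = 0.8165

Step 3 — r_{ij} = s_{ij} / (s_i · s_j):
  r[U,U] = 1 (diagonal).
  r[U,V] = 1.3333 / (2.63 · 0.8165) = 1.3333 / 2.1473 = 0.6209
  r[V,V] = 1 (diagonal).

R is symmetric with unit diagonal. Assembling:

R = [[1, 0.6209],
 [0.6209, 1]]


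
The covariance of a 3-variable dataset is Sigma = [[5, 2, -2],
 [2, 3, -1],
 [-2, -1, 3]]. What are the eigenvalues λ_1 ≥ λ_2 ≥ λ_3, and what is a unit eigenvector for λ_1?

Step 1 — characteristic polynomial p(λ) = det(λI - Sigma) = λ³ - tr·λ² + c_1·λ - det, where tr = trace, c_1 = sum of the principal 2×2 minors, det = det(Sigma):
  tr = 5 + 3 + 3 = 11,
  c_1 = (5·3 - (2)²) + (5·3 - (-2)²) + (3·3 - (-1)²) = 11 + 11 + 8 = 30,
  det = 5·(3·3 - (-1)²) - (2)·((2)·3 - (-1)·(-2)) + (-2)·((2)·(-1) - 3·(-2)) = 5·(8) - (2)·(4) + (-2)·(4) = 24.
  So p(λ) = λ³ - 11λ² + 30λ - 24.
Step 2 — look for an integer root (rational root theorem: any rational root is an integer divisor of 24). Testing λ = 2:
  p(2) = 8 - 44 + 60 - 24 = 0  ✓
  Dividing out (λ - 2): p(λ) = (λ - 2)(λ² - 9λ + 12).
Step 3 — remaining eigenvalues from the quadratic λ² - 9λ + 12 = 0:
  Δ = 9² - 4·12 = 81 - 48 = 33,  λ = (9 ± √33)/2 = (9 ± 5.7446)/2 ≈ 7.3723 or 1.6277.
  Sorted: λ_1 = 7.3723,  λ_2 = 2,  λ_3 = 1.6277  (check: sum = 11 = tr ✓).

Step 4 — unit eigenvector for λ_1 ≈ 7.3723: v spans the null space of (Sigma - λ_1 I), whose rows are
  r_1 = (-2.3723, 2, -2),  r_2 = (2, -4.3723, -1),  r_3 = (-2, -1, -4.3723).
  v is orthogonal to every row, so take v ∝ r_1 × r_2 = ((2)·(-1) - (-2)·(-4.3723), (-2)·(2) - (-2.3723)·(-1), (-2.3723)·(-4.3723) - (2)·(2)) ≈ (-10.7446, -6.3723, 6.3723).
  Rescale (multiply by -1 so the first nonzero entry is positive): u = (10.7446, 6.3723, -6.3723).
  ||u|| = √((10.7446)² + (6.3723)² + (-6.3723)²) = √(196.6576) ≈ 14.0235,  v_1 = u/||u|| ≈ (0.7662, 0.4544, -0.4544) (||v_1|| = 1).

λ_1 = 7.3723,  λ_2 = 2,  λ_3 = 1.6277;  v_1 ≈ (0.7662, 0.4544, -0.4544)


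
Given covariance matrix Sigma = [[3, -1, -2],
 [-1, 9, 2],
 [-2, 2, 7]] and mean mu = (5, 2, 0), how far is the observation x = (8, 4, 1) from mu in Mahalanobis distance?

Step 1 — centre the observation: (x - mu) = (3, 2, 1).

Step 2 — invert Sigma (cofactor / det for 3×3, or solve directly):
  Sigma^{-1} = [[0.4155, 0.0211, 0.1127],
 [0.0211, 0.1197, -0.0282],
 [0.1127, -0.0282, 0.1831]].

Step 3 — form the quadratic (x - mu)^T · Sigma^{-1} · (x - mu):
  Sigma^{-1} · (x - mu) = (1.4014, 0.2746, 0.4648).
  (x - mu)^T · [Sigma^{-1} · (x - mu)] = (3)·(1.4014) + (2)·(0.2746) + (1)·(0.4648) = 5.2183.

Step 4 — take square root: d = √(5.2183) ≈ 2.2844.

d(x, mu) = √(5.2183) ≈ 2.2844


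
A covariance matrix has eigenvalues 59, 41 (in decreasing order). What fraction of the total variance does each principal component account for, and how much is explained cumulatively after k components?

Step 1 — total variance = trace(Sigma) = Σ λ_i = 59 + 41 = 100.

Step 2 — fraction explained by component i = λ_i / Σ λ:
  PC1: 59/100 = 0.59
  PC2: 41/100 = 0.41

Step 3 — cumulative fraction after k components = (λ_1 + ... + λ_k) / Σ λ:
  k = 1: 59/100 = 0.59
  k = 2: (59 + 41)/100 = 100/100 = 1

Summary (fraction, with percent):

explained: PC1 0.59 (59%), PC2 0.41 (41%);  cumulative: 0.59, 1


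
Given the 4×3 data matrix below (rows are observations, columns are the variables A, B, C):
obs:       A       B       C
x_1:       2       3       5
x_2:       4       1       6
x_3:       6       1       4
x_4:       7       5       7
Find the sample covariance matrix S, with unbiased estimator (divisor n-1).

Step 1 — column means:
  mean(A) = (2 + 4 + 6 + 7) / 4 = 19/4 = 4.75
  mean(B) = (3 + 1 + 1 + 5) / 4 = 10/4 = 2.5
  mean(C) = (5 + 6 + 4 + 7) / 4 = 22/4 = 5.5

Step 2 — sample covariance S[i,j] = (1/(n-1)) · Σ_k (x_{k,i} - mean_i) · (x_{k,j} - mean_j), with n-1 = 3.
  S[A,A] = ((-2.75)·(-2.75) + (-0.75)·(-0.75) + (1.25)·(1.25) + (2.25)·(2.25)) / 3 = 14.75/3 = 4.9167
  S[A,B] = ((-2.75)·(0.5) + (-0.75)·(-1.5) + (1.25)·(-1.5) + (2.25)·(2.5)) / 3 = 3.5/3 = 1.1667
  S[A,C] = ((-2.75)·(-0.5) + (-0.75)·(0.5) + (1.25)·(-1.5) + (2.25)·(1.5)) / 3 = 2.5/3 = 0.8333
  S[B,B] = ((0.5)·(0.5) + (-1.5)·(-1.5) + (-1.5)·(-1.5) + (2.5)·(2.5)) / 3 = 11/3 = 3.6667
  S[B,C] = ((0.5)·(-0.5) + (-1.5)·(0.5) + (-1.5)·(-1.5) + (2.5)·(1.5)) / 3 = 5/3 = 1.6667
  S[C,C] = ((-0.5)·(-0.5) + (0.5)·(0.5) + (-1.5)·(-1.5) + (1.5)·(1.5)) / 3 = 5/3 = 1.6667

S is symmetric (S[j,i] = S[i,j]). Assembling:

S = [[4.9167, 1.1667, 0.8333],
 [1.1667, 3.6667, 1.6667],
 [0.8333, 1.6667, 1.6667]]


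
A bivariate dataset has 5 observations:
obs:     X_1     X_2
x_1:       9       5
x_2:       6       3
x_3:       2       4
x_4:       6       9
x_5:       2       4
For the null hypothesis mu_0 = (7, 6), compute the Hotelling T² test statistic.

Step 1 — sample mean vector:
  mean(X_1) = (9 + 6 + 2 + 6 + 2) / 5 = 25/5 = 5
  mean(X_2) = (5 + 3 + 4 + 9 + 4) / 5 = 25/5 = 5
  x̄ = (5, 5),  deviation x̄ - mu_0 = (5, 5) - (7, 6) = (-2, -1).

Step 2 — sample covariance matrix, S[i,j] = (1/(n-1)) · Σ_k (x_{k,i} - mean_i) · (x_{k,j} - mean_j), divisor n-1 = 4:
  S[X_1,X_1] = ((4)·(4) + (1)·(1) + (-3)·(-3) + (1)·(1) + (-3)·(-3)) / 4 = 36/4 = 9
  S[X_1,X_2] = ((4)·(0) + (1)·(-2) + (-3)·(-1) + (1)·(4) + (-3)·(-1)) / 4 = 8/4 = 2
  S[X_2,X_2] = ((0)·(0) + (-2)·(-2) + (-1)·(-1) + (4)·(4) + (-1)·(-1)) / 4 = 22/4 = 5.5
  S = [[9, 2],
 [2, 5.5]].

Step 3 — invert S. det(S) = 9·5.5 - (2)² = 45.5.
  S^{-1} = (1/det) · [[d, -b], [-b, a]] = [[0.1209, -0.044],
 [-0.044, 0.1978]].

Step 4 — quadratic form (x̄ - mu_0)^T · S^{-1} · (x̄ - mu_0):
  S^{-1} · (x̄ - mu_0) = (-0.1978, -0.1099),
  (x̄ - mu_0)^T · [...] = (-2)·(-0.1978) + (-1)·(-0.1099) = 0.5055.

Step 5 — scale by n: T² = 5 · 0.5055 = 2.5275.

T² ≈ 2.5275


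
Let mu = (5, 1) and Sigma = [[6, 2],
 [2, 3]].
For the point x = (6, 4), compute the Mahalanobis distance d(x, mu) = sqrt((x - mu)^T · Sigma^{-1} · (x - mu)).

Step 1 — centre the observation: (x - mu) = (1, 3).

Step 2 — invert Sigma. det(Sigma) = 6·3 - (2)² = 14.
  Sigma^{-1} = (1/det) · [[d, -b], [-b, a]] = [[0.2143, -0.1429],
 [-0.1429, 0.4286]].

Step 3 — form the quadratic (x - mu)^T · Sigma^{-1} · (x - mu):
  Sigma^{-1} · (x - mu) = (-0.2143, 1.1429).
  (x - mu)^T · [Sigma^{-1} · (x - mu)] = (1)·(-0.2143) + (3)·(1.1429) = 3.2143.

Step 4 — take square root: d = √(3.2143) ≈ 1.7928.

d(x, mu) = √(3.2143) ≈ 1.7928


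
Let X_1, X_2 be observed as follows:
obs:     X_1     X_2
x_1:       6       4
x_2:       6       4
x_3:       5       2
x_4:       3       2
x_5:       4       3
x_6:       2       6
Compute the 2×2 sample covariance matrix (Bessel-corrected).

Step 1 — column means:
  mean(X_1) = (6 + 6 + 5 + 3 + 4 + 2) / 6 = 26/6 = 4.3333
  mean(X_2) = (4 + 4 + 2 + 2 + 3 + 6) / 6 = 21/6 = 3.5

Step 2 — sample covariance S[i,j] = (1/(n-1)) · Σ_k (x_{k,i} - mean_i) · (x_{k,j} - mean_j), with n-1 = 5.
  S[X_1,X_1] = ((1.6667)·(1.6667) + (1.6667)·(1.6667) + (0.6667)·(0.6667) + (-1.3333)·(-1.3333) + (-0.3333)·(-0.3333) + (-2.3333)·(-2.3333)) / 5 = 13.3333/5 = 2.6667
  S[X_1,X_2] = ((1.6667)·(0.5) + (1.6667)·(0.5) + (0.6667)·(-1.5) + (-1.3333)·(-1.5) + (-0.3333)·(-0.5) + (-2.3333)·(2.5)) / 5 = -3/5 = -0.6
  S[X_2,X_2] = ((0.5)·(0.5) + (0.5)·(0.5) + (-1.5)·(-1.5) + (-1.5)·(-1.5) + (-0.5)·(-0.5) + (2.5)·(2.5)) / 5 = 11.5/5 = 2.3

S is symmetric (S[j,i] = S[i,j]). Assembling:

S = [[2.6667, -0.6],
 [-0.6, 2.3]]


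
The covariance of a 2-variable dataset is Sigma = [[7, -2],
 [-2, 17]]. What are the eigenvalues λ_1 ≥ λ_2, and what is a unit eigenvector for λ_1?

Step 1 — characteristic polynomial of 2×2 Sigma:
  det(Sigma - λI) = λ² - trace · λ + det = 0.
  trace = 7 + 17 = 24, det = 7·17 - (-2)² = 115.
Step 2 — discriminant:
  Δ = trace² - 4·det = 576 - 460 = 116.
Step 3 — eigenvalues:
  λ = (trace ± √Δ)/2 = (24 ± 10.7703)/2,
  λ_1 = 17.3852,  λ_2 = 6.6148.

Step 4 — unit eigenvector for λ_1: solve (Sigma - λ_1 I)v = 0. First row:
  (7 - 17.3852)·v_x + (-2)·v_y = 0, i.e. (-10.3852)·v_x + (-2)·v_y = 0,
  so v ∝ (b, λ_1 - a) = (-2, 10.3852); multiply by -1 so the first entry is positive: u = (2, -10.3852).
  ||u|| = √((2)² + (-10.3852)²) = √(111.8516) ≈ 10.576,
  v_1 = u/||u|| ≈ (0.1891, -0.982) (||v_1|| = 1).

λ_1 = 17.3852,  λ_2 = 6.6148;  v_1 ≈ (0.1891, -0.982)


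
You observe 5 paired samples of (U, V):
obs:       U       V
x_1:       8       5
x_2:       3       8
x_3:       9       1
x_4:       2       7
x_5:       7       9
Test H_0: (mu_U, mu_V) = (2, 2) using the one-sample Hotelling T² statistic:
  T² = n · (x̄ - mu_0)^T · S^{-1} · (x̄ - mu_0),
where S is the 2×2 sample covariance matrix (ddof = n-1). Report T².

Step 1 — sample mean vector:
  mean(U) = (8 + 3 + 9 + 2 + 7) / 5 = 29/5 = 5.8
  mean(V) = (5 + 8 + 1 + 7 + 9) / 5 = 30/5 = 6
  x̄ = (5.8, 6),  deviation x̄ - mu_0 = (5.8, 6) - (2, 2) = (3.8, 4).

Step 2 — sample covariance matrix, S[i,j] = (1/(n-1)) · Σ_k (x_{k,i} - mean_i) · (x_{k,j} - mean_j), divisor n-1 = 4:
  S[U,U] = ((2.2)·(2.2) + (-2.8)·(-2.8) + (3.2)·(3.2) + (-3.8)·(-3.8) + (1.2)·(1.2)) / 4 = 38.8/4 = 9.7
  S[U,V] = ((2.2)·(-1) + (-2.8)·(2) + (3.2)·(-5) + (-3.8)·(1) + (1.2)·(3)) / 4 = -24/4 = -6
  S[V,V] = ((-1)·(-1) + (2)·(2) + (-5)·(-5) + (1)·(1) + (3)·(3)) / 4 = 40/4 = 10
  S = [[9.7, -6],
 [-6, 10]].

Step 3 — invert S. det(S) = 9.7·10 - (-6)² = 61.
  S^{-1} = (1/det) · [[d, -b], [-b, a]] = [[0.1639, 0.0984],
 [0.0984, 0.159]].

Step 4 — quadratic form (x̄ - mu_0)^T · S^{-1} · (x̄ - mu_0):
  S^{-1} · (x̄ - mu_0) = (1.0164, 1.0098),
  (x̄ - mu_0)^T · [...] = (3.8)·(1.0164) + (4)·(1.0098) = 7.9016.

Step 5 — scale by n: T² = 5 · 7.9016 = 39.5082.

T² ≈ 39.5082


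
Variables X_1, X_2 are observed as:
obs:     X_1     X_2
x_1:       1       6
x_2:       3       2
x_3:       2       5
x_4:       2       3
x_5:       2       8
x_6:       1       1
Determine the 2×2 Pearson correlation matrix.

Step 1 — column means:
  mean(X_1) = (1 + 3 + 2 + 2 + 2 + 1) / 6 = 11/6 = 1.8333
  mean(X_2) = (6 + 2 + 5 + 3 + 8 + 1) / 6 = 25/6 = 4.1667

Step 2 — sample variances and covariances s[i,j] = (1/(n-1)) · Σ_k (x_{k,i} - mean_i) · (x_{k,j} - mean_j), with n-1 = 5:
  s[X_1,X_1] = ((-0.8333)·(-0.8333) + (1.1667)·(1.1667) + (0.1667)·(0.1667) + (0.1667)·(0.1667) + (0.1667)·(0.1667) + (-0.8333)·(-0.8333)) / 5 = 2.8333/5 = 0.5667
  s[X_1,X_2] = ((-0.8333)·(1.8333) + (1.1667)·(-2.1667) + (0.1667)·(0.8333) + (0.1667)·(-1.1667) + (0.1667)·(3.8333) + (-0.8333)·(-3.1667)) / 5 = -0.8333/5 = -0.1667
  s[X_2,X_2] = ((1.8333)·(1.8333) + (-2.1667)·(-2.1667) + (0.8333)·(0.8333) + (-1.1667)·(-1.1667) + (3.8333)·(3.8333) + (-3.1667)·(-3.1667)) / 5 = 34.8333/5 = 6.9667
  Sample standard deviations s_i = √(s[i,i]):
  s(X_1) = √(0.5667) = 0.7528
  s(X_2) = √(6.9667) = 2.6394

Step 3 — r_{ij} = s_{ij} / (s_i · s_j):
  r[X_1,X_1] = 1 (diagonal).
  r[X_1,X_2] = -0.1667 / (0.7528 · 2.6394) = -0.1667 / 1.9869 = -0.0839
  r[X_2,X_2] = 1 (diagonal).

R is symmetric with unit diagonal. Assembling:

R = [[1, -0.0839],
 [-0.0839, 1]]


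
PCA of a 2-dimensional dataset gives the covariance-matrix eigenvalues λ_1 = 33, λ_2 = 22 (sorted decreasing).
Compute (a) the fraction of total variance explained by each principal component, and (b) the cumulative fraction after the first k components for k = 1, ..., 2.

Step 1 — total variance = trace(Sigma) = Σ λ_i = 33 + 22 = 55.

Step 2 — fraction explained by component i = λ_i / Σ λ:
  PC1: 33/55 = 0.6
  PC2: 22/55 = 0.4

Step 3 — cumulative fraction after k components = (λ_1 + ... + λ_k) / Σ λ:
  k = 1: 33/55 = 0.6
  k = 2: (33 + 22)/55 = 55/55 = 1

Summary (fraction, with percent):

explained: PC1 0.6 (60%), PC2 0.4 (40%);  cumulative: 0.6, 1


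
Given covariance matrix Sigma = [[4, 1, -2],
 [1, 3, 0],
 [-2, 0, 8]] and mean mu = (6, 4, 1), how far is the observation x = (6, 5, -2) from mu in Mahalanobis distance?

Step 1 — centre the observation: (x - mu) = (0, 1, -3).

Step 2 — invert Sigma (cofactor / det for 3×3, or solve directly):
  Sigma^{-1} = [[0.3158, -0.1053, 0.0789],
 [-0.1053, 0.3684, -0.0263],
 [0.0789, -0.0263, 0.1447]].

Step 3 — form the quadratic (x - mu)^T · Sigma^{-1} · (x - mu):
  Sigma^{-1} · (x - mu) = (-0.3421, 0.4474, -0.4605).
  (x - mu)^T · [Sigma^{-1} · (x - mu)] = (0)·(-0.3421) + (1)·(0.4474) + (-3)·(-0.4605) = 1.8289.

Step 4 — take square root: d = √(1.8289) ≈ 1.3524.

d(x, mu) = √(1.8289) ≈ 1.3524


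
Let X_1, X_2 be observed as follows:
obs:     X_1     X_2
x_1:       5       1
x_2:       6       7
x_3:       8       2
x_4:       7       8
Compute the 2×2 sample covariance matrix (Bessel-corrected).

Step 1 — column means:
  mean(X_1) = (5 + 6 + 8 + 7) / 4 = 26/4 = 6.5
  mean(X_2) = (1 + 7 + 2 + 8) / 4 = 18/4 = 4.5

Step 2 — sample covariance S[i,j] = (1/(n-1)) · Σ_k (x_{k,i} - mean_i) · (x_{k,j} - mean_j), with n-1 = 3.
  S[X_1,X_1] = ((-1.5)·(-1.5) + (-0.5)·(-0.5) + (1.5)·(1.5) + (0.5)·(0.5)) / 3 = 5/3 = 1.6667
  S[X_1,X_2] = ((-1.5)·(-3.5) + (-0.5)·(2.5) + (1.5)·(-2.5) + (0.5)·(3.5)) / 3 = 2/3 = 0.6667
  S[X_2,X_2] = ((-3.5)·(-3.5) + (2.5)·(2.5) + (-2.5)·(-2.5) + (3.5)·(3.5)) / 3 = 37/3 = 12.3333

S is symmetric (S[j,i] = S[i,j]). Assembling:

S = [[1.6667, 0.6667],
 [0.6667, 12.3333]]


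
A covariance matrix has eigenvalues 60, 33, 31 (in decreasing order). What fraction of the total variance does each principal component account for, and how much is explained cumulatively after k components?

Step 1 — total variance = trace(Sigma) = Σ λ_i = 60 + 33 + 31 = 124.

Step 2 — fraction explained by component i = λ_i / Σ λ:
  PC1: 60/124 = 0.4839
  PC2: 33/124 = 0.2661
  PC3: 31/124 = 0.25

Step 3 — cumulative fraction after k components = (λ_1 + ... + λ_k) / Σ λ:
  k = 1: 60/124 = 0.4839
  k = 2: (60 + 33)/124 = 93/124 = 0.75
  k = 3: (60 + 33 + 31)/124 = 124/124 = 1

Summary (fraction, with percent):

explained: PC1 0.4839 (48.39%), PC2 0.2661 (26.61%), PC3 0.25 (25%);  cumulative: 0.4839, 0.75, 1


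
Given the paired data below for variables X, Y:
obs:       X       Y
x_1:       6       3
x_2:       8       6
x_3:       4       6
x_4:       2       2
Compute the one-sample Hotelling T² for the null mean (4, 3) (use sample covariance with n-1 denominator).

Step 1 — sample mean vector:
  mean(X) = (6 + 8 + 4 + 2) / 4 = 20/4 = 5
  mean(Y) = (3 + 6 + 6 + 2) / 4 = 17/4 = 4.25
  x̄ = (5, 4.25),  deviation x̄ - mu_0 = (5, 4.25) - (4, 3) = (1, 1.25).

Step 2 — sample covariance matrix, S[i,j] = (1/(n-1)) · Σ_k (x_{k,i} - mean_i) · (x_{k,j} - mean_j), divisor n-1 = 3:
  S[X,X] = ((1)·(1) + (3)·(3) + (-1)·(-1) + (-3)·(-3)) / 3 = 20/3 = 6.6667
  S[X,Y] = ((1)·(-1.25) + (3)·(1.75) + (-1)·(1.75) + (-3)·(-2.25)) / 3 = 9/3 = 3
  S[Y,Y] = ((-1.25)·(-1.25) + (1.75)·(1.75) + (1.75)·(1.75) + (-2.25)·(-2.25)) / 3 = 12.75/3 = 4.25
  S = [[6.6667, 3],
 [3, 4.25]].

Step 3 — invert S. det(S) = 6.6667·4.25 - (3)² = 19.3333.
  S^{-1} = (1/det) · [[d, -b], [-b, a]] = [[0.2198, -0.1552],
 [-0.1552, 0.3448]].

Step 4 — quadratic form (x̄ - mu_0)^T · S^{-1} · (x̄ - mu_0):
  S^{-1} · (x̄ - mu_0) = (0.0259, 0.2759),
  (x̄ - mu_0)^T · [...] = (1)·(0.0259) + (1.25)·(0.2759) = 0.3707.

Step 5 — scale by n: T² = 4 · 0.3707 = 1.4828.

T² ≈ 1.4828


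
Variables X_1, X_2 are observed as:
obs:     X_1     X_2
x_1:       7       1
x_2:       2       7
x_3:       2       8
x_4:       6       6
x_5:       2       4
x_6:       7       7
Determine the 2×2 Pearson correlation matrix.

Step 1 — column means:
  mean(X_1) = (7 + 2 + 2 + 6 + 2 + 7) / 6 = 26/6 = 4.3333
  mean(X_2) = (1 + 7 + 8 + 6 + 4 + 7) / 6 = 33/6 = 5.5

Step 2 — sample variances and covariances s[i,j] = (1/(n-1)) · Σ_k (x_{k,i} - mean_i) · (x_{k,j} - mean_j), with n-1 = 5:
  s[X_1,X_1] = ((2.6667)·(2.6667) + (-2.3333)·(-2.3333) + (-2.3333)·(-2.3333) + (1.6667)·(1.6667) + (-2.3333)·(-2.3333) + (2.6667)·(2.6667)) / 5 = 33.3333/5 = 6.6667
  s[X_1,X_2] = ((2.6667)·(-4.5) + (-2.3333)·(1.5) + (-2.3333)·(2.5) + (1.6667)·(0.5) + (-2.3333)·(-1.5) + (2.6667)·(1.5)) / 5 = -13/5 = -2.6
  s[X_2,X_2] = ((-4.5)·(-4.5) + (1.5)·(1.5) + (2.5)·(2.5) + (0.5)·(0.5) + (-1.5)·(-1.5) + (1.5)·(1.5)) / 5 = 33.5/5 = 6.7
  Sample standard deviations s_i = √(s[i,i]):
  s(X_1) = √(6.6667) = 2.582
  s(X_2) = √(6.7) = 2.5884

Step 3 — r_{ij} = s_{ij} / (s_i · s_j):
  r[X_1,X_1] = 1 (diagonal).
  r[X_1,X_2] = -2.6 / (2.582 · 2.5884) = -2.6 / 6.6833 = -0.389
  r[X_2,X_2] = 1 (diagonal).

R is symmetric with unit diagonal. Assembling:

R = [[1, -0.389],
 [-0.389, 1]]
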